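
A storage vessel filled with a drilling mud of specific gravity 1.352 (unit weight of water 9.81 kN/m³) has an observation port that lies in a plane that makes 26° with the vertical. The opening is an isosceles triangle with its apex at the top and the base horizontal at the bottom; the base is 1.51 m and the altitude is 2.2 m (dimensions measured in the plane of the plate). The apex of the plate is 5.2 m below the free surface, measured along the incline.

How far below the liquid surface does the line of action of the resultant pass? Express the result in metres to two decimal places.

h_p = 6.03 m

γ = 1.352 × 9.81 = 13.26312 kN/m³.
The plate makes 26° with the vertical, i.e. θ = 90° − 26° = 64° to the horizontal. Measuring y along the incline from the free-surface line, vertical depth h = y·sinθ with sinθ = 0.898794.
With the apex up, the centroid sits 2h/3 = 2 × 2.2/3 = 1.46667 m below the apex, so y_c = 5.2 + 1.46667 = 6.66667 m and h_c = 6.66667 × 0.898794 = 5.99196 m.
A = ½ × 1.51 × 2.2 = 1.661 m².
Resultant F = γ·h_c·A = 13.26312 × 5.99196 × 1.661 = 132.003 kN.
I_c = b·h³/36 = 1.51 × 2.2³/36 = 0.446624 m⁴.
Centre of pressure: y_p = y_c + I_c/(y_c·A) = 6.66667 + 0.446624/(6.66667 × 1.661) = 6.66667 + 0.0403333 = 6.707 m along the plane.
Vertically, h_p = y_p·sinθ = 6.707 × 0.898794 = 6.02821 m.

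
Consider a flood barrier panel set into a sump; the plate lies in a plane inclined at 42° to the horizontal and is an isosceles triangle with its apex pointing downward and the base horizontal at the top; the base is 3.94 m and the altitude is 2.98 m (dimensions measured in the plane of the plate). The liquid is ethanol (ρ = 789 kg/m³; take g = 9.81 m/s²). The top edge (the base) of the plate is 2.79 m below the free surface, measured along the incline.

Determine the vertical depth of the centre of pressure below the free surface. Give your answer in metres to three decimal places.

h_p = 2.619 m

γ = ρg = 789 × 9.81 / 1000 = 7.74009 kN/m³.
Let θ = 42° be the plate's angle to the horizontal; measure y along the incline from where the plane meets the free surface. Vertical depth h = y·sinθ with sinθ = 0.669131.
With the apex down, the centroid sits h/3 = 2.98/3 = 0.993333 m below the base (the top edge), so y_c = 2.79 + 0.993333 = 3.78333 m and h_c = 3.78333 × 0.669131 = 2.53154 m.
A = ½ × 3.94 × 2.98 = 5.8706 m².
Resultant F = γ·h_c·A = 7.74009 × 2.53154 × 5.8706 = 115.031 kN.
I_c = b·h³/36 = 3.94 × 2.98³/36 = 2.89629 m⁴.
Centre of pressure: y_p = y_c + I_c/(y_c·A) = 3.78333 + 2.89629/(3.78333 × 5.8706) = 3.78333 + 0.130402 = 3.91373 m along the plane.
Vertically, h_p = y_p·sinθ = 3.91373 × 0.669131 = 2.6188 m.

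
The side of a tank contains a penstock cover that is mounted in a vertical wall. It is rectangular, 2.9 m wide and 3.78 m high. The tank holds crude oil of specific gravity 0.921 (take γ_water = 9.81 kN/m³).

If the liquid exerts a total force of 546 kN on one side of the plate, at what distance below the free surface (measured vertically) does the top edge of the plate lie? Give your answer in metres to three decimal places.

d_top ≈ 3.623 m

γ = 0.921 × 9.81 = 9.03501 kN/m³.
A = 2.9 × 3.78 = 10.962 m².
From F = γ·h_c·A, the centroid depth is h_c = 546/(9.03501 × 10.962) = 5.51283 m.
The centroid lies 3.78/2 = 1.89 m below the top edge, so the top edge sits at h_top = 5.51283 − 1.89 = 3.62283 m below the surface.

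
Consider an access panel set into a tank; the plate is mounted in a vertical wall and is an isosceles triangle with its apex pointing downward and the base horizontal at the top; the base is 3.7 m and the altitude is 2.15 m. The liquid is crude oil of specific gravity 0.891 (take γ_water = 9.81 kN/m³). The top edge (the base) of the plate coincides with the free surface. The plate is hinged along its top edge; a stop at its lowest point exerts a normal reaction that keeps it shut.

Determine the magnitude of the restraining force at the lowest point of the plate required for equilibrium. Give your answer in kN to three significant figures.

γ = 0.891 × 9.81 = 8.74071 kN/m³.
With the apex down, the centroid sits h/3 = 2.15/3 = 0.716667 m below the base (the top edge), so the centroid depth is h_c = 0.716667 m.
A = ½ × 3.7 × 2.15 = 3.9775 m².
Resultant F = γ·h_c·A = 8.74071 × 0.716667 × 3.9775 = 24.9158 kN.
I_c = b·h³/36 = 3.7 × 2.15³/36 = 1.02144 m⁴.
Centre of pressure: y_p = y_c + I_c/(y_c·A) = 0.716667 + 1.02144/(0.716667 × 3.9775) = 0.716667 + 0.358332 = 1.075 m along the plane.
The resultant acts 0.716667 + 0.358332 = 1.075 m (along the plate) below the hinge at the top edge, so the moment about the hinge is M = F × 1.075 = 24.9158 × 1.075 = 26.7845 kN·m.
A normal force at the bottom, 2.15 m from the hinge, must supply this moment: P = 26.7845/2.15 = 12.4579 kN.

P ≈ 12.5 kN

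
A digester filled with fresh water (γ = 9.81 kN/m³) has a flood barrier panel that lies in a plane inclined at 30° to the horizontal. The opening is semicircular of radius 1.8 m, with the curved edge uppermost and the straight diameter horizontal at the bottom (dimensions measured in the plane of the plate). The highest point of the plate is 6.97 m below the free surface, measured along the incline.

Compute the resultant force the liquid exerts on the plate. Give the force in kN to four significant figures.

F ≈ 199.9 kN

γ = 9.81 kN/m³.
Let θ = 30° be the plate's angle to the horizontal; measure y along the incline from where the plane meets the free surface. Vertical depth h = y·sinθ with sinθ = 0.500000.
The centroid lies 4r/(3π) = 0.763944 m above the diameter, so r − 4r/(3π) = 1.8 − 0.763944 = 1.03606 m below the topmost point, so y_c = 6.97 + 1.03606 = 8.00606 m and h_c = 8.00606 × 0.500000 = 4.00303 m.
A = πr²/2 = π × 1.8²/2 = 5.08938 m².
Resultant F = γ·h_c·A = 9.81 × 4.00303 × 5.08938 = 199.859 kN.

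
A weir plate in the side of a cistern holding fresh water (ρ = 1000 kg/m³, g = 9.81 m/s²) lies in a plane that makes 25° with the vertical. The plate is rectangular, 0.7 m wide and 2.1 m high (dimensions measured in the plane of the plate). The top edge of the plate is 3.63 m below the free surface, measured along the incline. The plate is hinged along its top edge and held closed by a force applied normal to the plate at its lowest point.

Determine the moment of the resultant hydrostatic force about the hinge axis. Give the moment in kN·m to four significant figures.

γ = ρg = 1000 × 9.81 = 9810 N/m³ = 9.81 kN/m³.
The plate makes 25° with the vertical, i.e. θ = 90° − 25° = 65° to the horizontal. Measuring y along the incline from the free-surface line, vertical depth h = y·sinθ with sinθ = 0.906308.
The centroid lies 2.1/2 = 1.05 m below the top edge, so y_c = 3.63 + 1.05 = 4.68 m and h_c = 4.68 × 0.906308 = 4.24152 m.
A = 0.7 × 2.1 = 1.47 m².
Resultant F = γ·h_c·A = 9.81 × 4.24152 × 1.47 = 61.1657 kN.
I_c = b·h³/12 = 0.7 × 2.1³/12 = 0.540225 m⁴.
Centre of pressure: y_p = y_c + I_c/(y_c·A) = 4.68 + 0.540225/(4.68 × 1.47) = 4.68 + 0.0785256 = 4.75853 m along the plane.
The resultant acts 1.05 + 0.0785256 = 1.12853 m (along the plate) below the hinge at the top edge, so the moment about the hinge is M = F × 1.12853 = 61.1657 × 1.12853 = 69.0273 kN·m.

M ≈ 69.03 kN·m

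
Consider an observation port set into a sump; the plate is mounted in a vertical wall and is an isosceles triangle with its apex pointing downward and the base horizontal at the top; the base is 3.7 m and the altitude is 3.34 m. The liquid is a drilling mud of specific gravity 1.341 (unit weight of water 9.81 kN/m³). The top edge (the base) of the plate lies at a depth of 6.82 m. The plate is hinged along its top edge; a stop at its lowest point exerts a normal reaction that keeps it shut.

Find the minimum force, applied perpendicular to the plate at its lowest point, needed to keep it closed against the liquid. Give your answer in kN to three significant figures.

P ≈ 230 kN

γ = 1.341 × 9.81 = 13.15521 kN/m³.
With the apex down, the centroid sits h/3 = 3.34/3 = 1.11333 m below the base (the top edge), so the centroid depth is h_c = 6.82 + 1.11333 = 7.93333 m.
A = ½ × 3.7 × 3.34 = 6.179 m².
Resultant F = γ·h_c·A = 13.15521 × 7.93333 × 6.179 = 644.869 kN.
I_c = b·h³/36 = 3.7 × 3.34³/36 = 3.82947 m⁴.
Centre of pressure: y_p = y_c + I_c/(y_c·A) = 7.93333 + 3.82947/(7.93333 × 6.179) = 7.93333 + 0.0781205 = 8.01145 m along the plane.
The resultant acts 1.11333 + 0.0781205 = 1.19145 m (along the plate) below the hinge at the top edge, so the moment about the hinge is M = F × 1.19145 = 644.869 × 1.19145 = 768.329 kN·m.
A normal force at the bottom, 3.34 m from the hinge, must supply this moment: P = 768.329/3.34 = 230.039 kN.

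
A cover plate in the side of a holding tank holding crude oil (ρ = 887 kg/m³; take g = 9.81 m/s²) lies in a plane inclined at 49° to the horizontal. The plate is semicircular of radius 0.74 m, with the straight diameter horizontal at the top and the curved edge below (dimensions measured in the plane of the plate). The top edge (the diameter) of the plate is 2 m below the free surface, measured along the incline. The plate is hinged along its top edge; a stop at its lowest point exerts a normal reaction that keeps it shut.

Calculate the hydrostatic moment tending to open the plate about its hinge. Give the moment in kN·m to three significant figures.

γ = ρg = 887 × 9.81 / 1000 = 8.70147 kN/m³.
Let θ = 49° be the plate's angle to the horizontal; measure y along the incline from where the plane meets the free surface. Vertical depth h = y·sinθ with sinθ = 0.754710.
The centroid of a semicircle lies 4r/(3π) = 0.314066 m from the diameter, here below the top edge, so y_c = 2 + 0.314066 = 2.31407 m and h_c = 2.31407 × 0.754710 = 1.74645 m.
A = πr²/2 = π × 0.74²/2 = 0.860168 m².
Resultant F = γ·h_c·A = 8.70147 × 1.74645 × 0.860168 = 13.0717 kN.
I_c = (π/8 − 8/(9π))·r⁴ = 0.109757 × 0.74⁴ = 0.0329124 m⁴.
Centre of pressure: y_p = y_c + I_c/(y_c·A) = 2.31407 + 0.0329124/(2.31407 × 0.860168) = 2.31407 + 0.0165348 = 2.3306 m along the plane.
The resultant acts 0.314066 + 0.0165348 = 0.330601 m (along the plate) below the hinge at the top edge, so the moment about the hinge is M = F × 0.330601 = 13.0717 × 0.330601 = 4.32152 kN·m.

M ≈ 4.32 kN·m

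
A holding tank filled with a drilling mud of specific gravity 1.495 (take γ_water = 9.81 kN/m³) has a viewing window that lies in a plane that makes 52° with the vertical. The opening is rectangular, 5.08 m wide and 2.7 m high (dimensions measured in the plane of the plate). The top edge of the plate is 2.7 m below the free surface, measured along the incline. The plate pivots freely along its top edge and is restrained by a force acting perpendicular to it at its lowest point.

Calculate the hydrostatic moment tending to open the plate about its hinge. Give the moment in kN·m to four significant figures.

γ = 1.495 × 9.81 = 14.66595 kN/m³.
The plate makes 52° with the vertical, i.e. θ = 90° − 52° = 38° to the horizontal. Measuring y along the incline from the free-surface line, vertical depth h = y·sinθ with sinθ = 0.615661.
The centroid lies 2.7/2 = 1.35 m below the top edge, so y_c = 2.7 + 1.35 = 4.05 m and h_c = 4.05 × 0.615661 = 2.49343 m.
A = 5.08 × 2.7 = 13.716 m².
Resultant F = γ·h_c·A = 14.66595 × 2.49343 × 13.716 = 501.574 kN.
I_c = b·h³/12 = 5.08 × 2.7³/12 = 8.33247 m⁴.
Centre of pressure: y_p = y_c + I_c/(y_c·A) = 4.05 + 8.33247/(4.05 × 13.716) = 4.05 + 0.15 = 4.2 m along the plane.
The resultant acts 1.35 + 0.15 = 1.5 m (along the plate) below the hinge at the top edge, so the moment about the hinge is M = F × 1.5 = 501.574 × 1.5 = 752.361 kN·m.

M ≈ 752.4 kN·m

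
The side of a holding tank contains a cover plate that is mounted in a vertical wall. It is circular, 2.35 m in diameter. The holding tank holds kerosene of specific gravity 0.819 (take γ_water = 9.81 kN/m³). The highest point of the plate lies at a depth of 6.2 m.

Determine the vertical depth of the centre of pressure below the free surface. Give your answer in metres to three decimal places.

γ = 0.819 × 9.81 = 8.03439 kN/m³.
The centroid is at the centre, 1.175 m below the top of the plate, so the centroid depth is h_c = 6.2 + 1.175 = 7.375 m.
A = π(1.175)² = 4.33736 m².
Resultant F = γ·h_c·A = 8.03439 × 7.375 × 4.33736 = 257.004 kN.
I_c = πr⁴/4 = π × 1.175⁴/4 = 1.49707 m⁴.
Centre of pressure: y_p = y_c + I_c/(y_c·A) = 7.375 + 1.49707/(7.375 × 4.33736) = 7.375 + 0.0468009 = 7.4218 m along the plane.

h_p = 7.422 m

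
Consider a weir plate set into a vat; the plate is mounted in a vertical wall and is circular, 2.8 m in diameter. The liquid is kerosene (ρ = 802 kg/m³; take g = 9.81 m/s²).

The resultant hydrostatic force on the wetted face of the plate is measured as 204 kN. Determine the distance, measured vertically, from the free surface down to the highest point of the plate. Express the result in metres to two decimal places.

d_top ≈ 2.81 m

γ = ρg = 802 × 9.81 / 1000 = 7.86762 kN/m³.
A = π(1.4)² = 6.15752 m².
From F = γ·h_c·A, the centroid depth is h_c = 204/(7.86762 × 6.15752) = 4.21096 m.
The centroid is at the centre, 1.4 m below the top of the plate, so the highest point sits at h_top = 4.21096 − 1.4 = 2.81096 m below the surface.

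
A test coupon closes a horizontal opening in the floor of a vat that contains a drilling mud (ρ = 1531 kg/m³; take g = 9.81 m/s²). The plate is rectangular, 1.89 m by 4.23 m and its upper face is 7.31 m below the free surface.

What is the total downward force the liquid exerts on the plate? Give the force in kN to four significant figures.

γ = ρg = 1531 × 9.81 / 1000 = 15.01911 kN/m³.
The plate is horizontal, so pressure is uniform at p = γ·h = 15.01911 × 7.31 = 109.79 kN/m².
A = 1.89 × 4.23 = 7.9947 m².
F = p·A = 109.79 × 7.9947 = 877.738 kN.

F ≈ 877.7 kN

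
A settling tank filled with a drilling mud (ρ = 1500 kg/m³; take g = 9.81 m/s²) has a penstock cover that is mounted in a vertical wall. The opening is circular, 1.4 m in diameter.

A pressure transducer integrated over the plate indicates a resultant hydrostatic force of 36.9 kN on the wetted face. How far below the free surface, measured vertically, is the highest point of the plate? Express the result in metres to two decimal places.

γ = ρg = 1500 × 9.81 / 1000 = 14.715 kN/m³.
A = π(0.7)² = 1.53938 m².
From F = γ·h_c·A, the centroid depth is h_c = 36.9/(14.715 × 1.53938) = 1.629 m.
The centroid is at the centre, 0.7 m below the top of the plate, so the highest point sits at h_top = 1.629 − 0.7 = 0.929 m below the surface.

d_top ≈ 0.93 m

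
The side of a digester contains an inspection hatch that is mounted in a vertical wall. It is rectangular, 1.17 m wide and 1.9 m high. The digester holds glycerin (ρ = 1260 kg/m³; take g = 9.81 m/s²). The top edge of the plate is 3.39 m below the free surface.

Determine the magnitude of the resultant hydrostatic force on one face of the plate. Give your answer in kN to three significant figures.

F ≈ 119 kN

γ = ρg = 1260 × 9.81 / 1000 = 12.3606 kN/m³.
The centroid lies 1.9/2 = 0.95 m below the top edge, so the centroid depth is h_c = 3.39 + 0.95 = 4.34 m.
A = 1.17 × 1.9 = 2.223 m².
Resultant F = γ·h_c·A = 12.3606 × 4.34 × 2.223 = 119.253 kN.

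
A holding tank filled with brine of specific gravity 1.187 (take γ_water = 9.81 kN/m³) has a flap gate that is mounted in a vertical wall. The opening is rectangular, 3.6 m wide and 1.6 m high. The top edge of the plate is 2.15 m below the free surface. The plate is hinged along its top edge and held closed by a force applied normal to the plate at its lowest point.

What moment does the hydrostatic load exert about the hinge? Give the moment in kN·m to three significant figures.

M ≈ 173 kN·m

γ = 1.187 × 9.81 = 11.64447 kN/m³.
The centroid lies 1.6/2 = 0.8 m below the top edge, so the centroid depth is h_c = 2.15 + 0.8 = 2.95 m.
A = 3.6 × 1.6 = 5.76 m².
Resultant F = γ·h_c·A = 11.64447 × 2.95 × 5.76 = 197.863 kN.
I_c = b·h³/12 = 3.6 × 1.6³/12 = 1.2288 m⁴.
Centre of pressure: y_p = y_c + I_c/(y_c·A) = 2.95 + 1.2288/(2.95 × 5.76) = 2.95 + 0.0723164 = 3.02232 m along the plane.
The resultant acts 0.8 + 0.0723164 = 0.872316 m (along the plate) below the hinge at the top edge, so the moment about the hinge is M = F × 0.872316 = 197.863 × 0.872316 = 172.599 kN·m.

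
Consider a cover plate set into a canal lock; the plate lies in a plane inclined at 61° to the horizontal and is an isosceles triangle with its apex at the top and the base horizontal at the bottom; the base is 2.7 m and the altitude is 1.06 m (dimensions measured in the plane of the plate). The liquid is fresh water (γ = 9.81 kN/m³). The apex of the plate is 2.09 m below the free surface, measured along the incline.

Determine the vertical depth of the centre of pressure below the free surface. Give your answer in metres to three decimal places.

h_p = 2.466 m

γ = 9.81 kN/m³.
Let θ = 61° be the plate's angle to the horizontal; measure y along the incline from where the plane meets the free surface. Vertical depth h = y·sinθ with sinθ = 0.874620.
With the apex up, the centroid sits 2h/3 = 2 × 1.06/3 = 0.706667 m below the apex, so y_c = 2.09 + 0.706667 = 2.79667 m and h_c = 2.79667 × 0.874620 = 2.44602 m.
A = ½ × 2.7 × 1.06 = 1.431 m².
Resultant F = γ·h_c·A = 9.81 × 2.44602 × 1.431 = 34.3375 kN.
I_c = b·h³/36 = 2.7 × 1.06³/36 = 0.0893262 m⁴.
Centre of pressure: y_p = y_c + I_c/(y_c·A) = 2.79667 + 0.0893262/(2.79667 × 1.431) = 2.79667 + 0.0223202 = 2.81899 m along the plane.
Vertically, h_p = y_p·sinθ = 2.81899 × 0.874620 = 2.46555 m.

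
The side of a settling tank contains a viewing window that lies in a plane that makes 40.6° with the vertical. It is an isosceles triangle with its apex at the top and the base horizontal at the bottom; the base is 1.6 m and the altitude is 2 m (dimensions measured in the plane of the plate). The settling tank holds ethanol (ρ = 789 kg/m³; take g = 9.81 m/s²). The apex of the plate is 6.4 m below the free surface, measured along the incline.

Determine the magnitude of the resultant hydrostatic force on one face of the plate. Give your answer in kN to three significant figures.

F ≈ 72.7 kN

γ = ρg = 789 × 9.81 / 1000 = 7.74009 kN/m³.
The plate makes 40.6° with the vertical, i.e. θ = 90° − 40.6° = 49.4° to the horizontal. Measuring y along the incline from the free-surface line, vertical depth h = y·sinθ with sinθ = 0.759271.
With the apex up, the centroid sits 2h/3 = 2 × 2/3 = 1.33333 m below the apex, so y_c = 6.4 + 1.33333 = 7.73333 m and h_c = 7.73333 × 0.759271 = 5.87169 m.
A = ½ × 1.6 × 2 = 1.6 m².
Resultant F = γ·h_c·A = 7.74009 × 5.87169 × 1.6 = 72.7159 kN.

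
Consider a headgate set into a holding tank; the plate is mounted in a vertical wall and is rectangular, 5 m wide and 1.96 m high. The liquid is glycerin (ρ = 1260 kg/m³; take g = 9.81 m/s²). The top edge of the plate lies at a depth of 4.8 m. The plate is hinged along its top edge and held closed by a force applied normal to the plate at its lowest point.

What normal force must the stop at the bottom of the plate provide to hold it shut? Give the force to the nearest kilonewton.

γ = ρg = 1260 × 9.81 / 1000 = 12.3606 kN/m³.
The centroid lies 1.96/2 = 0.98 m below the top edge, so the centroid depth is h_c = 4.8 + 0.98 = 5.78 m.
A = 5 × 1.96 = 9.8 m².
Resultant F = γ·h_c·A = 12.3606 × 5.78 × 9.8 = 700.154 kN.
I_c = b·h³/12 = 5 × 1.96³/12 = 3.13731 m⁴.
Centre of pressure: y_p = y_c + I_c/(y_c·A) = 5.78 + 3.13731/(5.78 × 9.8) = 5.78 + 0.0553864 = 5.83539 m along the plane.
The resultant acts 0.98 + 0.0553864 = 1.03539 m (along the plate) below the hinge at the top edge, so the moment about the hinge is M = F × 1.03539 = 700.154 × 1.03539 = 724.932 kN·m.
A normal force at the bottom, 1.96 m from the hinge, must supply this moment: P = 724.932/1.96 = 369.863 kN.

P ≈ 370 kN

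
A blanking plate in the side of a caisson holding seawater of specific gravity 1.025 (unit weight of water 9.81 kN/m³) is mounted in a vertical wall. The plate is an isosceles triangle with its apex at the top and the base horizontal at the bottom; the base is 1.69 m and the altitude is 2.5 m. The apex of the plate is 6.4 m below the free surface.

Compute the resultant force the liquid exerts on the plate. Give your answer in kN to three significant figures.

F ≈ 171 kN

γ = 1.025 × 9.81 = 10.05525 kN/m³.
With the apex up, the centroid sits 2h/3 = 2 × 2.5/3 = 1.66667 m below the apex, so the centroid depth is h_c = 6.4 + 1.66667 = 8.06667 m.
A = ½ × 1.69 × 2.5 = 2.1125 m².
Resultant F = γ·h_c·A = 10.05525 × 8.06667 × 2.1125 = 171.35 kN.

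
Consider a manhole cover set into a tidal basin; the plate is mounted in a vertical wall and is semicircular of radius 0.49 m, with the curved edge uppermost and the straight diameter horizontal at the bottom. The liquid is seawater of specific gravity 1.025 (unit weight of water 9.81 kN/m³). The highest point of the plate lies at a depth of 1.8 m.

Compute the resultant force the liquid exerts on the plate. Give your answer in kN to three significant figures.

F ≈ 7.90 kN

γ = 1.025 × 9.81 = 10.05525 kN/m³.
The centroid lies 4r/(3π) = 0.207962 m above the diameter, so r − 4r/(3π) = 0.49 − 0.207962 = 0.282038 m below the topmost point, so the centroid depth is h_c = 1.8 + 0.282038 = 2.08204 m.
A = πr²/2 = π × 0.49²/2 = 0.377148 m².
Resultant F = γ·h_c·A = 10.05525 × 2.08204 × 0.377148 = 7.89576 kN.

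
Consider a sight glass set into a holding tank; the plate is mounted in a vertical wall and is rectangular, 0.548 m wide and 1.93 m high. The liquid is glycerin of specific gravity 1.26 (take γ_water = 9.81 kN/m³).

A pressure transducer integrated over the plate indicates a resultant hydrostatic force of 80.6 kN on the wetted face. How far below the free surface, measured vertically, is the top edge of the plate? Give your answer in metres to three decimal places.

d_top ≈ 5.200 m

γ = 1.26 × 9.81 = 12.3606 kN/m³.
A = 0.548 × 1.93 = 1.05764 m².
From F = γ·h_c·A, the centroid depth is h_c = 80.6/(12.3606 × 1.05764) = 6.16535 m.
The centroid lies 1.93/2 = 0.965 m below the top edge, so the top edge sits at h_top = 6.16535 − 0.965 = 5.20035 m below the surface.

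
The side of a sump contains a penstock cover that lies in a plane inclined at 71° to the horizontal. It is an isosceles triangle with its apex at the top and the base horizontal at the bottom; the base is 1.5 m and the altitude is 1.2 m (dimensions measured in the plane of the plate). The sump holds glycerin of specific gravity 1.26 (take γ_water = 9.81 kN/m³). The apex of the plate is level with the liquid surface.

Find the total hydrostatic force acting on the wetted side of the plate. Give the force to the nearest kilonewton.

γ = 1.26 × 9.81 = 12.3606 kN/m³.
Let θ = 71° be the plate's angle to the horizontal; measure y along the incline from where the plane meets the free surface. Vertical depth h = y·sinθ with sinθ = 0.945519.
With the apex up, the centroid sits 2h/3 = 2 × 1.2/3 = 0.8 m below the apex, so y_c = 0.8 m and h_c = 0.8 × 0.945519 = 0.756415 m.
A = ½ × 1.5 × 1.2 = 0.9 m².
Resultant F = γ·h_c·A = 12.3606 × 0.756415 × 0.9 = 8.41477 kN.

F ≈ 8 kN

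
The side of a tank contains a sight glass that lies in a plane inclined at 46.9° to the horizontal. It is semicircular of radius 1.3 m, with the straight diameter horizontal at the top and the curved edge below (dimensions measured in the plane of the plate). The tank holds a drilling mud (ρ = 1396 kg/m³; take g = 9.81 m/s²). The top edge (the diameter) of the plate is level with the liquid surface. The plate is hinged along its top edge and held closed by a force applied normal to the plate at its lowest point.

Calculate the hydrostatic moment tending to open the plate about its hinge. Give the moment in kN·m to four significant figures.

M ≈ 11.22 kN·m

γ = ρg = 1396 × 9.81 / 1000 = 13.69476 kN/m³.
Let θ = 46.9° be the plate's angle to the horizontal; measure y along the incline from where the plane meets the free surface. Vertical depth h = y·sinθ with sinθ = 0.730162.
The centroid of a semicircle lies 4r/(3π) = 0.551737 m from the diameter, here below the top edge, so y_c = 0.551737 m and h_c = 0.551737 × 0.730162 = 0.402857 m.
A = πr²/2 = π × 1.3²/2 = 2.65465 m².
Resultant F = γ·h_c·A = 13.69476 × 0.402857 × 2.65465 = 14.6458 kN.
I_c = (π/8 − 8/(9π))·r⁴ = 0.109757 × 1.3⁴ = 0.313477 m⁴.
Centre of pressure: y_p = y_c + I_c/(y_c·A) = 0.551737 + 0.313477/(0.551737 × 2.65465) = 0.551737 + 0.214026 = 0.765763 m along the plane.
The resultant acts 0.551737 + 0.214026 = 0.765763 m (along the plate) below the hinge at the top edge, so the moment about the hinge is M = F × 0.765763 = 14.6458 × 0.765763 = 11.2152 kN·m.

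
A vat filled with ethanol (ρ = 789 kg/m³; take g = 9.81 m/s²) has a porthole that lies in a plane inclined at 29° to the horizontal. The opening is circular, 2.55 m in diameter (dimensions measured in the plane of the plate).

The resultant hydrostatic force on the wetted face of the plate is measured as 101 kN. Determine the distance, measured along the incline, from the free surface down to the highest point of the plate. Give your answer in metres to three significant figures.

y_top ≈ 4.00 m

γ = ρg = 789 × 9.81 / 1000 = 7.74009 kN/m³.
A = π(1.275)² = 5.10705 m².
From F = γ·h_c·A, the centroid depth is h_c = 101/(7.74009 × 5.10705) = 2.55508 m.
Let θ = 29° be the plate's angle to the horizontal; measure y along the incline from where the plane meets the free surface. Vertical depth h = y·sinθ with sinθ = 0.484810.
Along the incline, y_c = h_c/sinθ = 2.55508/0.484810 = 5.27027 m.
The centroid is at the centre, 1.275 m below the top of the plate, so the highest point sits at y_top = 5.27027 − 1.275 = 3.99527 m along the incline.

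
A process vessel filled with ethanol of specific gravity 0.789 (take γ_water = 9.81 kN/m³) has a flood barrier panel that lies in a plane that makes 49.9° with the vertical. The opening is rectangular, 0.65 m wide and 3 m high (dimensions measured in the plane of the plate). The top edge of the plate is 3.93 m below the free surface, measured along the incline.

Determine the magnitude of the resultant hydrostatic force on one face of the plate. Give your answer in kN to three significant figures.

γ = 0.789 × 9.81 = 7.74009 kN/m³.
The plate makes 49.9° with the vertical, i.e. θ = 90° − 49.9° = 40.1° to the horizontal. Measuring y along the incline from the free-surface line, vertical depth h = y·sinθ with sinθ = 0.644124.
The centroid lies 3/2 = 1.5 m below the top edge, so y_c = 3.93 + 1.5 = 5.43 m and h_c = 5.43 × 0.644124 = 3.49759 m.
A = 0.65 × 3 = 1.95 m².
Resultant F = γ·h_c·A = 7.74009 × 3.49759 × 1.95 = 52.7897 kN.

F ≈ 52.8 kN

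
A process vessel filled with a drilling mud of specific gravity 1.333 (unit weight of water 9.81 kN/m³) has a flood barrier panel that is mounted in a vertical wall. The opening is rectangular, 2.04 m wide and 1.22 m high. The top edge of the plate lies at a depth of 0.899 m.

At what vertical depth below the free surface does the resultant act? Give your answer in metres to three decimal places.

h_p = 1.591 m

γ = 1.333 × 9.81 = 13.07673 kN/m³.
The centroid lies 1.22/2 = 0.61 m below the top edge, so the centroid depth is h_c = 0.899 + 0.61 = 1.509 m.
A = 2.04 × 1.22 = 2.4888 m².
Resultant F = γ·h_c·A = 13.07673 × 1.509 × 2.4888 = 49.111 kN.
I_c = b·h³/12 = 2.04 × 1.22³/12 = 0.308694 m⁴.
Centre of pressure: y_p = y_c + I_c/(y_c·A) = 1.509 + 0.308694/(1.509 × 2.4888) = 1.509 + 0.0821957 = 1.5912 m along the plane.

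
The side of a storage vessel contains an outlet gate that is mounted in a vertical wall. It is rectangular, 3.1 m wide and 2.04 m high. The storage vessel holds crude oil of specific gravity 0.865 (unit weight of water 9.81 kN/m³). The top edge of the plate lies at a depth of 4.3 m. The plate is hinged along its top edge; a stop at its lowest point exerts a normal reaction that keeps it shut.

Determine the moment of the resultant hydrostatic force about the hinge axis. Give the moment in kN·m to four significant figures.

M ≈ 309.8 kN·m

γ = 0.865 × 9.81 = 8.48565 kN/m³.
The centroid lies 2.04/2 = 1.02 m below the top edge, so the centroid depth is h_c = 4.3 + 1.02 = 5.32 m.
A = 3.1 × 2.04 = 6.324 m².
Resultant F = γ·h_c·A = 8.48565 × 5.32 × 6.324 = 285.488 kN.
I_c = b·h³/12 = 3.1 × 2.04³/12 = 2.19316 m⁴.
Centre of pressure: y_p = y_c + I_c/(y_c·A) = 5.32 + 2.19316/(5.32 × 6.324) = 5.32 + 0.0651879 = 5.38519 m along the plane.
The resultant acts 1.02 + 0.0651879 = 1.08519 m (along the plate) below the hinge at the top edge, so the moment about the hinge is M = F × 1.08519 = 285.488 × 1.08519 = 309.809 kN·m.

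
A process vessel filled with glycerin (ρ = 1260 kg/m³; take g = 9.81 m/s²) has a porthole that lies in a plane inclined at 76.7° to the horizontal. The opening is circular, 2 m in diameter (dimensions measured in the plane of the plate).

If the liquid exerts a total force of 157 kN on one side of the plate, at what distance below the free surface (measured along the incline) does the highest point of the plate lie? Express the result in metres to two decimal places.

γ = ρg = 1260 × 9.81 / 1000 = 12.3606 kN/m³.
A = π(1)² = 3.14159 m².
From F = γ·h_c·A, the centroid depth is h_c = 157/(12.3606 × 3.14159) = 4.04306 m.
Let θ = 76.7° be the plate's angle to the horizontal; measure y along the incline from where the plane meets the free surface. Vertical depth h = y·sinθ with sinθ = 0.973179.
Along the incline, y_c = h_c/sinθ = 4.04306/0.973179 = 4.15449 m.
The centroid is at the centre, 1 m below the top of the plate, so the highest point sits at y_top = 4.15449 − 1 = 3.15449 m along the incline.

y_top ≈ 3.15 m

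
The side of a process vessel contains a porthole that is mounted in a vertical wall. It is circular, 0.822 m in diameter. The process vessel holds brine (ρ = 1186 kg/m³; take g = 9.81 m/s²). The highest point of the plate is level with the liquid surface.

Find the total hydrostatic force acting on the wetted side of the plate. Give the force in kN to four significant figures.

γ = ρg = 1186 × 9.81 / 1000 = 11.63466 kN/m³.
The centroid is at the centre, 0.411 m below the top of the plate, so the centroid depth is h_c = 0.411 m.
A = π(0.411)² = 0.530681 m².
Resultant F = γ·h_c·A = 11.63466 × 0.411 × 0.530681 = 2.53763 kN.

F ≈ 2.538 kN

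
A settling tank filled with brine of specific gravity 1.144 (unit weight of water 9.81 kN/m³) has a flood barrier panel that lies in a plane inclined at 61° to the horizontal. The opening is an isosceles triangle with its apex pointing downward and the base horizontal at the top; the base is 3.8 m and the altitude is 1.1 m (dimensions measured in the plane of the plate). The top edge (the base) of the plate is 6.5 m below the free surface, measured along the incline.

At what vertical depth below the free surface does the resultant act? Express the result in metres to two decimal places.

h_p = 6.01 m

γ = 1.144 × 9.81 = 11.22264 kN/m³.
Let θ = 61° be the plate's angle to the horizontal; measure y along the incline from where the plane meets the free surface. Vertical depth h = y·sinθ with sinθ = 0.874620.
With the apex down, the centroid sits h/3 = 1.1/3 = 0.366667 m below the base (the top edge), so y_c = 6.5 + 0.366667 = 6.86667 m and h_c = 6.86667 × 0.874620 = 6.00573 m.
A = ½ × 3.8 × 1.1 = 2.09 m².
Resultant F = γ·h_c·A = 11.22264 × 6.00573 × 2.09 = 140.866 kN.
I_c = b·h³/36 = 3.8 × 1.1³/36 = 0.140494 m⁴.
Centre of pressure: y_p = y_c + I_c/(y_c·A) = 6.86667 + 0.140494/(6.86667 × 2.09) = 6.86667 + 0.00978961 = 6.87646 m along the plane.
Vertically, h_p = y_p·sinθ = 6.87646 × 0.874620 = 6.01429 m.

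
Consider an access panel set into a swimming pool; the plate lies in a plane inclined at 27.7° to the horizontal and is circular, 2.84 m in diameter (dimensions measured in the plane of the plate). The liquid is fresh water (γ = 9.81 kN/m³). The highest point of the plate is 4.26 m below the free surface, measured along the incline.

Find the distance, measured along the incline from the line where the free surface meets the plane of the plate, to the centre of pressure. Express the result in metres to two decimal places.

y_p = 5.77 m

γ = 9.81 kN/m³.
Let θ = 27.7° be the plate's angle to the horizontal; measure y along the incline from where the plane meets the free surface. Vertical depth h = y·sinθ with sinθ = 0.464842.
The centroid is at the centre, 1.42 m below the top of the plate, so y_c = 4.26 + 1.42 = 5.68 m and h_c = 5.68 × 0.464842 = 2.6403 m.
A = π(1.42)² = 6.33471 m².
Resultant F = γ·h_c·A = 9.81 × 2.6403 × 6.33471 = 164.077 kN.
I_c = πr⁴/4 = π × 1.42⁴/4 = 3.19333 m⁴.
Centre of pressure: y_p = y_c + I_c/(y_c·A) = 5.68 + 3.19333/(5.68 × 6.33471) = 5.68 + 0.0887501 = 5.76875 m along the plane.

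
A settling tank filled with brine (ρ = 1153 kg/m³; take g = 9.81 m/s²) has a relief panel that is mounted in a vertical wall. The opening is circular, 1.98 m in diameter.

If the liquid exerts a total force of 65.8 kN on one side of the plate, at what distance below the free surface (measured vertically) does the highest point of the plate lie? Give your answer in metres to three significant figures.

d_top ≈ 0.899 m

γ = ρg = 1153 × 9.81 / 1000 = 11.31093 kN/m³.
A = π(0.99)² = 3.07907 m².
From F = γ·h_c·A, the centroid depth is h_c = 65.8/(11.31093 × 3.07907) = 1.88933 m.
The centroid is at the centre, 0.99 m below the top of the plate, so the highest point sits at h_top = 1.88933 − 0.99 = 0.89933 m below the surface.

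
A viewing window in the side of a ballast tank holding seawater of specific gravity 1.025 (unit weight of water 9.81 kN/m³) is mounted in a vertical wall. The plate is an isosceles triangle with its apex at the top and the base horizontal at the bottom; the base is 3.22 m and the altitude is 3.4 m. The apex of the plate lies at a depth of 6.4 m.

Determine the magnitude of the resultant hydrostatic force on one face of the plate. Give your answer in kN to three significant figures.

F ≈ 477 kN

γ = 1.025 × 9.81 = 10.05525 kN/m³.
With the apex up, the centroid sits 2h/3 = 2 × 3.4/3 = 2.26667 m below the apex, so the centroid depth is h_c = 6.4 + 2.26667 = 8.66667 m.
A = ½ × 3.22 × 3.4 = 5.474 m².
Resultant F = γ·h_c·A = 10.05525 × 8.66667 × 5.474 = 477.035 kN.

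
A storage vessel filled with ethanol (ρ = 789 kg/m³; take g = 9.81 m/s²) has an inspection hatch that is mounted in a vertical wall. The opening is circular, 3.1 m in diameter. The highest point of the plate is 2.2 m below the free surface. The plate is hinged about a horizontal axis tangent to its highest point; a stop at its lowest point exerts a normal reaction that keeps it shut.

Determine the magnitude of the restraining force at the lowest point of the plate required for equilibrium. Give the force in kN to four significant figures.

P ≈ 120.9 kN

γ = ρg = 789 × 9.81 / 1000 = 7.74009 kN/m³.
The centroid is at the centre, 1.55 m below the top of the plate, so the centroid depth is h_c = 2.2 + 1.55 = 3.75 m.
A = π(1.55)² = 7.54768 m².
Resultant F = γ·h_c·A = 7.74009 × 3.75 × 7.54768 = 219.074 kN.
I_c = πr⁴/4 = π × 1.55⁴/4 = 4.53332 m⁴.
Centre of pressure: y_p = y_c + I_c/(y_c·A) = 3.75 + 4.53332/(3.75 × 7.54768) = 3.75 + 0.160166 = 3.91017 m along the plane.
The resultant acts 1.55 + 0.160166 = 1.71017 m (along the plate) below the hinge at the top edge, so the moment about the hinge is M = F × 1.71017 = 219.074 × 1.71017 = 374.654 kN·m.
A normal force at the bottom, 3.1 m from the hinge, must supply this moment: P = 374.654/3.1 = 120.856 kN.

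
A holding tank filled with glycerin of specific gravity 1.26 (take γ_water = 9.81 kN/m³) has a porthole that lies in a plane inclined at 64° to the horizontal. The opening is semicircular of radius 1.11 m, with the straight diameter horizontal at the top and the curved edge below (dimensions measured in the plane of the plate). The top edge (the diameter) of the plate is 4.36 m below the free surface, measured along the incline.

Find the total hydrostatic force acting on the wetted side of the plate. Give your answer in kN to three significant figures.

γ = 1.26 × 9.81 = 12.3606 kN/m³.
Let θ = 64° be the plate's angle to the horizontal; measure y along the incline from where the plane meets the free surface. Vertical depth h = y·sinθ with sinθ = 0.898794.
The centroid of a semicircle lies 4r/(3π) = 0.471099 m from the diameter, here below the top edge, so y_c = 4.36 + 0.471099 = 4.8311 m and h_c = 4.8311 × 0.898794 = 4.34216 m.
A = πr²/2 = π × 1.11²/2 = 1.93538 m².
Resultant F = γ·h_c·A = 12.3606 × 4.34216 × 1.93538 = 103.875 kN.

F ≈ 104 kN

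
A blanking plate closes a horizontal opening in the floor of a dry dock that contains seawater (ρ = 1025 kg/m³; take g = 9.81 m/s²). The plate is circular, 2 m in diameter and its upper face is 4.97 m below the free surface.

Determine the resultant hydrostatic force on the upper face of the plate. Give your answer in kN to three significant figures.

F ≈ 157 kN

γ = ρg = 1025 × 9.81 / 1000 = 10.05525 kN/m³.
The plate is horizontal, so pressure is uniform at p = γ·h = 10.05525 × 4.97 = 49.9746 kN/m².
A = π(1)² = 3.14159 m².
F = p·A = 49.9746 × 3.14159 = 157 kN.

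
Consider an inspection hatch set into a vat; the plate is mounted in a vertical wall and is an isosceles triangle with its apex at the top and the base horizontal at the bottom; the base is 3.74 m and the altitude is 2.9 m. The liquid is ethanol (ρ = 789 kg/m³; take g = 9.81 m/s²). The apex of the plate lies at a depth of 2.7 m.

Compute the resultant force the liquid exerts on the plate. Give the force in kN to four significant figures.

γ = ρg = 789 × 9.81 / 1000 = 7.74009 kN/m³.
With the apex up, the centroid sits 2h/3 = 2 × 2.9/3 = 1.93333 m below the apex, so the centroid depth is h_c = 2.7 + 1.93333 = 4.63333 m.
A = ½ × 3.74 × 2.9 = 5.423 m².
Resultant F = γ·h_c·A = 7.74009 × 4.63333 × 5.423 = 194.482 kN.

F ≈ 194.5 kN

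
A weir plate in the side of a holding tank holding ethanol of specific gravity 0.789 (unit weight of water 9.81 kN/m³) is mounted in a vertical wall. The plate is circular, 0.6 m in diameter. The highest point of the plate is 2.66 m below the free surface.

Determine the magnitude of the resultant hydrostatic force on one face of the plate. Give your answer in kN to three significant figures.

γ = 0.789 × 9.81 = 7.74009 kN/m³.
The centroid is at the centre, 0.3 m below the top of the plate, so the centroid depth is h_c = 2.66 + 0.3 = 2.96 m.
A = π(0.3)² = 0.282743 m².
Resultant F = γ·h_c·A = 7.74009 × 2.96 × 0.282743 = 6.47783 kN.

F ≈ 6.48 kN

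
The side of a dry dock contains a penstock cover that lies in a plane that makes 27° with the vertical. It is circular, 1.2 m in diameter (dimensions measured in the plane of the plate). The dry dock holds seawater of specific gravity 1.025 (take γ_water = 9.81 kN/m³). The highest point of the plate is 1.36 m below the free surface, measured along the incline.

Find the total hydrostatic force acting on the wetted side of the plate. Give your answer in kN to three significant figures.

γ = 1.025 × 9.81 = 10.05525 kN/m³.
The plate makes 27° with the vertical, i.e. θ = 90° − 27° = 63° to the horizontal. Measuring y along the incline from the free-surface line, vertical depth h = y·sinθ with sinθ = 0.891007.
The centroid is at the centre, 0.6 m below the top of the plate, so y_c = 1.36 + 0.6 = 1.96 m and h_c = 1.96 × 0.891007 = 1.74637 m.
A = π(0.6)² = 1.13097 m².
Resultant F = γ·h_c·A = 10.05525 × 1.74637 × 1.13097 = 19.86 kN.

F ≈ 19.9 kN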